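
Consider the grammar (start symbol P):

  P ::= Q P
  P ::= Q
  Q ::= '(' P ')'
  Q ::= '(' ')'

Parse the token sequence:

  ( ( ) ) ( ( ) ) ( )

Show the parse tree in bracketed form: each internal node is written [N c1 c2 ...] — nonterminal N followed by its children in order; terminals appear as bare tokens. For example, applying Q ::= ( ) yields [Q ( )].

P
Q P
( P ) P
( Q ) P
( ( ) ) P
( ( ) ) Q P
( ( ) ) ( P ) P
( ( ) ) ( Q ) P
( ( ) ) ( ( ) ) P
( ( ) ) ( ( ) ) Q
( ( ) ) ( ( ) ) ( )

[P [Q ( [P [Q ( )]] )] [P [Q ( [P [Q ( )]] )] [P [Q ( )]]]]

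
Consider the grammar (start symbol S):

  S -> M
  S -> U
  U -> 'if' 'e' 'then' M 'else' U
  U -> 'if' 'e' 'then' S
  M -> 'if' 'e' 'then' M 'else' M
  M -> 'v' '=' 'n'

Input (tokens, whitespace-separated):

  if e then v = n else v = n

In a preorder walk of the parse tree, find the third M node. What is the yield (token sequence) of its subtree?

v = n

[S [M if e then [M v = n] else [M v = n]]]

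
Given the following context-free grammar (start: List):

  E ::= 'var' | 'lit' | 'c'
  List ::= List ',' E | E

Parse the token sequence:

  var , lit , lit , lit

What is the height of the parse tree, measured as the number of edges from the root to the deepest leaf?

[List [List [List [List [E var]] , [E lit]] , [E lit]] , [E lit]]

5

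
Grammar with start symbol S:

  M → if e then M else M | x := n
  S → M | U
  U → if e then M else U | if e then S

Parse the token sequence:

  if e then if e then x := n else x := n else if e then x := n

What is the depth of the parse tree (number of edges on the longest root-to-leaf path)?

5

[S [U if e then [M if e then [M x := n] else [M x := n]] else [U if e then [S [M x := n]]]]]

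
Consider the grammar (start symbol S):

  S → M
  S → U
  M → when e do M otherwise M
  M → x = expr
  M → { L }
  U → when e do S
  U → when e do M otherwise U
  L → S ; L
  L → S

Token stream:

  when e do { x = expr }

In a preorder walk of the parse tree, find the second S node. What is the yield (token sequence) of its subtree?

{ x = expr }

[S [U when e do [S [M { [L [S [M x = expr]]] }]]]]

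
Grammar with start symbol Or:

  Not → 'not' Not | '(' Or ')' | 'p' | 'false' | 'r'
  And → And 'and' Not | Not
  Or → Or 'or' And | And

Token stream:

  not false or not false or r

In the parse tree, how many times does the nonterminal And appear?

3

[Or [Or [Or [And [Not not [Not false]]]] or [And [Not not [Not false]]]] or [And [Not r]]]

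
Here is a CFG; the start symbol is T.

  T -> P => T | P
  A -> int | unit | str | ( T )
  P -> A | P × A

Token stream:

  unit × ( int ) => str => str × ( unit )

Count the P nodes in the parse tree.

[T [P [P [A unit]] × [A ( [T [P [A int]]] )]] => [T [P [A str]] => [T [P [P [A str]] × [A ( [T [P [A unit]]] )]]]]]

7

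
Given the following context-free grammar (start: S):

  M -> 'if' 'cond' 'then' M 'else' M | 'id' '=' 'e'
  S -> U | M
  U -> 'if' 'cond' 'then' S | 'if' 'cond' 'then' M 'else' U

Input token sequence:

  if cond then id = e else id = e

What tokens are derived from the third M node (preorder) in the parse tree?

[S [M if cond then [M id = e] else [M id = e]]]

id = e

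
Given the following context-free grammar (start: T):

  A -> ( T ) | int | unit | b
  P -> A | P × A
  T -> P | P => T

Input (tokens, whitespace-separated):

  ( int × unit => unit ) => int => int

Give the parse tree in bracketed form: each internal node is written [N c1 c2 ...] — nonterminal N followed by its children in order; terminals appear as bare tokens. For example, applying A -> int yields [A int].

[T [P [A ( [T [P [P [A int]] × [A unit]] => [T [P [A unit]]]] )]] => [T [P [A int]] => [T [P [A int]]]]]

T
P => T
A => T
( T ) => T
( P => T ) => T
( P × A => T ) => T
( A × A => T ) => T
( int × A => T ) => T
( int × unit => T ) => T
( int × unit => P ) => T
( int × unit => A ) => T
( int × unit => unit ) => T
( int × unit => unit ) => P => T
( int × unit => unit ) => A => T
( int × unit => unit ) => int => T
( int × unit => unit ) => int => P
( int × unit => unit ) => int => A
( int × unit => unit ) => int => int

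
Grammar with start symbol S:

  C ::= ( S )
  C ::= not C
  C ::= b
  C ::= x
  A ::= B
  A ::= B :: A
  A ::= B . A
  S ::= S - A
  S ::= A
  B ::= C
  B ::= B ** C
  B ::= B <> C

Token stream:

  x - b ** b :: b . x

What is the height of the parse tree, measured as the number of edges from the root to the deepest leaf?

[S [S [A [B [C x]]]] - [A [B [B [C b]] ** [C b]] :: [A [B [C b]] . [A [B [C x]]]]]]

6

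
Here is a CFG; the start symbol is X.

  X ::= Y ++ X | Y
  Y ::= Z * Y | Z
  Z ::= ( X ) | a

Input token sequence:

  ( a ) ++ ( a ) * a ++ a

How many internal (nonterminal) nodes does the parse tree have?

17

[X [Y [Z ( [X [Y [Z a]]] )]] ++ [X [Y [Z ( [X [Y [Z a]]] )] * [Y [Z a]]] ++ [X [Y [Z a]]]]]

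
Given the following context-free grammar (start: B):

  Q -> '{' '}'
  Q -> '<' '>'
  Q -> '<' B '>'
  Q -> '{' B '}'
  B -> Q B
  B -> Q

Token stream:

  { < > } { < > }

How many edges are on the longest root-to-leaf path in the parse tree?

[B [Q { [B [Q < >]] }] [B [Q { [B [Q < >]] }]]]

5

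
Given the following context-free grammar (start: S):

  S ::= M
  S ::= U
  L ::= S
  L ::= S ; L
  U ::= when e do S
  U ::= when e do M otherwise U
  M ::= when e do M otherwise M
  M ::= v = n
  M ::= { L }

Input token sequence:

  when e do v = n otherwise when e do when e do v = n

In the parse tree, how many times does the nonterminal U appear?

3

[S [U when e do [M v = n] otherwise [U when e do [S [U when e do [S [M v = n]]]]]]]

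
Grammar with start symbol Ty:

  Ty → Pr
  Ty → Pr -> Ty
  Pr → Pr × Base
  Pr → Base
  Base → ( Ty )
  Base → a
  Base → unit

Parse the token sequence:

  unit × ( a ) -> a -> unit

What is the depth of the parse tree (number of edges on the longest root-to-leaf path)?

[Ty [Pr [Pr [Base unit]] × [Base ( [Ty [Pr [Base a]]] )]] -> [Ty [Pr [Base a]] -> [Ty [Pr [Base unit]]]]]

6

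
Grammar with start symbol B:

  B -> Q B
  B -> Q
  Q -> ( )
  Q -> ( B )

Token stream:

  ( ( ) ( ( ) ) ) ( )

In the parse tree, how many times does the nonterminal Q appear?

5

[B [Q ( [B [Q ( )] [B [Q ( [B [Q ( )]] )]]] )] [B [Q ( )]]]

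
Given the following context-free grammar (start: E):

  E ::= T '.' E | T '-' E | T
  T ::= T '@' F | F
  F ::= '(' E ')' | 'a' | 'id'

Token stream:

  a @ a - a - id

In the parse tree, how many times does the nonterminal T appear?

[E [T [T [F a]] @ [F a]] - [E [T [F a]] - [E [T [F id]]]]]

4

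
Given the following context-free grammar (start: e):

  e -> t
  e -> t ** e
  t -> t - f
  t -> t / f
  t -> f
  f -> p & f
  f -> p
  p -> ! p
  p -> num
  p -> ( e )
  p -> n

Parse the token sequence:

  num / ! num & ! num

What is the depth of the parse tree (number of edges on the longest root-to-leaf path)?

[e [t [t [f [p num]]] / [f [p ! [p num]] & [f [p ! [p num]]]]]]

6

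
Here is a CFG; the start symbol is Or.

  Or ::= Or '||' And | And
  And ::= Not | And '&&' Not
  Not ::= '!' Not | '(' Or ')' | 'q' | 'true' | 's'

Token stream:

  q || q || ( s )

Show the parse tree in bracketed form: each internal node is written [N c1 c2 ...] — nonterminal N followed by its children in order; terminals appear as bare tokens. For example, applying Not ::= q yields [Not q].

Or
Or || And
Or || And || And
And || And || And
Not || And || And
q || And || And
q || Not || And
q || q || And
q || q || Not
q || q || ( Or )
q || q || ( And )
q || q || ( Not )
q || q || ( s )

[Or [Or [Or [And [Not q]]] || [And [Not q]]] || [And [Not ( [Or [And [Not s]]] )]]]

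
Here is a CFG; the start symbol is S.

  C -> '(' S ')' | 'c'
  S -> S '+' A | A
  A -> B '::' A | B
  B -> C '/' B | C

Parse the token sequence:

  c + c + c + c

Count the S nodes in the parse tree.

[S [S [S [S [A [B [C c]]]] + [A [B [C c]]]] + [A [B [C c]]]] + [A [B [C c]]]]

4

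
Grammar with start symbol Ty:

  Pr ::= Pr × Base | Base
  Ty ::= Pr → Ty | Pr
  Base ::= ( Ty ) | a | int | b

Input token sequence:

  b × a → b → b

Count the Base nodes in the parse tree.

[Ty [Pr [Pr [Base b]] × [Base a]] → [Ty [Pr [Base b]] → [Ty [Pr [Base b]]]]]

4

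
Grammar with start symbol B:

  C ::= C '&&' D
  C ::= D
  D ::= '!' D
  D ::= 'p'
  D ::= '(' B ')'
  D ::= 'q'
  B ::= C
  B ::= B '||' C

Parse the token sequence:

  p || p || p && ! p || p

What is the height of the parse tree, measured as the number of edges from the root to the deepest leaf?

[B [B [B [B [C [D p]]] || [C [D p]]] || [C [C [D p]] && [D ! [D p]]]] || [C [D p]]]

6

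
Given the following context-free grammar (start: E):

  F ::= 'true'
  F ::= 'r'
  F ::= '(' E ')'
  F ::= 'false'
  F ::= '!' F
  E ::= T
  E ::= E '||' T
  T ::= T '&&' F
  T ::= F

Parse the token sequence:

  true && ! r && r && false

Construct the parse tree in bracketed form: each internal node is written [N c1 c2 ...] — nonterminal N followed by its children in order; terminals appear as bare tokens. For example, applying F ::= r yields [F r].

[E [T [T [T [T [F true]] && [F ! [F r]]] && [F r]] && [F false]]]

E
T
T && F
T && F && F
T && F && F && F
F && F && F && F
true && F && F && F
true && ! F && F && F
true && ! r && F && F
true && ! r && r && F
true && ! r && r && false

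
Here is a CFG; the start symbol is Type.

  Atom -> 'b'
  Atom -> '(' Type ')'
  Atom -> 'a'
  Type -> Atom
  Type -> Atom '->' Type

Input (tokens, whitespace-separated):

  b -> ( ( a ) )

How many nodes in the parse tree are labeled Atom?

[Type [Atom b] -> [Type [Atom ( [Type [Atom ( [Type [Atom a]] )]] )]]]

4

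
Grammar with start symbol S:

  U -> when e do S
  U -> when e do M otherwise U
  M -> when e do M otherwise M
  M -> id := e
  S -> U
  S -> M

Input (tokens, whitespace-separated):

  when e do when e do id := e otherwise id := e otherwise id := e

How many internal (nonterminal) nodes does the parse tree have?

6

[S [M when e do [M when e do [M id := e] otherwise [M id := e]] otherwise [M id := e]]]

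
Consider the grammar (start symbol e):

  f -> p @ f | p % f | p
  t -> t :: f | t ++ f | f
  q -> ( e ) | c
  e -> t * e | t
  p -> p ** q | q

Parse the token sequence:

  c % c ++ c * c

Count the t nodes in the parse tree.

3

[e [t [t [f [p [q c]] % [f [p [q c]]]]] ++ [f [p [q c]]]] * [e [t [f [p [q c]]]]]]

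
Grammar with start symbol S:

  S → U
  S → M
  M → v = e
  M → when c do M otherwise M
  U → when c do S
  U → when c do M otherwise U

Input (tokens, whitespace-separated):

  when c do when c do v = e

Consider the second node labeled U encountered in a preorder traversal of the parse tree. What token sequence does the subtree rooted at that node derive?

[S [U when c do [S [U when c do [S [M v = e]]]]]]

when c do v = e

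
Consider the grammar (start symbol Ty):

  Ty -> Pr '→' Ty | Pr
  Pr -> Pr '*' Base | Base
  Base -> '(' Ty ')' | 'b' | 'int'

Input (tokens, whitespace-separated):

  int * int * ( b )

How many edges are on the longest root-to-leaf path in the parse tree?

[Ty [Pr [Pr [Pr [Base int]] * [Base int]] * [Base ( [Ty [Pr [Base b]]] )]]]

6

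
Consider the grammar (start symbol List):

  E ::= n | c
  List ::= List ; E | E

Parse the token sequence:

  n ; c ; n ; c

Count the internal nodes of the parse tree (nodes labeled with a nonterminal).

8

[List [List [List [List [E n]] ; [E c]] ; [E n]] ; [E c]]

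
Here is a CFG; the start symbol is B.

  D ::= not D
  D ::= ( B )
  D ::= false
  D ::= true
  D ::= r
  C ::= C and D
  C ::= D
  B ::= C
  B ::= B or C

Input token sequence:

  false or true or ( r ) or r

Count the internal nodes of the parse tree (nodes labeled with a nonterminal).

[B [B [B [B [C [D false]]] or [C [D true]]] or [C [D ( [B [C [D r]]] )]]] or [C [D r]]]

15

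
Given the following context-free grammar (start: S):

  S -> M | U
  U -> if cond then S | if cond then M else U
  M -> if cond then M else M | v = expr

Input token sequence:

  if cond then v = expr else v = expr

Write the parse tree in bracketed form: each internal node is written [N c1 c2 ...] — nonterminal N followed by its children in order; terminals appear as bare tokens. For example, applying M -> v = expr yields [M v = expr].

S
M
if cond then M else M
if cond then v = expr else M
if cond then v = expr else v = expr

[S [M if cond then [M v = expr] else [M v = expr]]]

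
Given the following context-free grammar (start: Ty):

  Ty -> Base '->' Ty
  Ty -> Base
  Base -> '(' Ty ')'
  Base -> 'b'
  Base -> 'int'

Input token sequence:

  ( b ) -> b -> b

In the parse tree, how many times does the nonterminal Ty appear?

[Ty [Base ( [Ty [Base b]] )] -> [Ty [Base b] -> [Ty [Base b]]]]

4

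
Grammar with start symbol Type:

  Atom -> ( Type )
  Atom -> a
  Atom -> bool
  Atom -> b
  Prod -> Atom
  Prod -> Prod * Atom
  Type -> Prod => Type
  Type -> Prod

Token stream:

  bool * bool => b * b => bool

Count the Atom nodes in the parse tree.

[Type [Prod [Prod [Atom bool]] * [Atom bool]] => [Type [Prod [Prod [Atom b]] * [Atom b]] => [Type [Prod [Atom bool]]]]]

5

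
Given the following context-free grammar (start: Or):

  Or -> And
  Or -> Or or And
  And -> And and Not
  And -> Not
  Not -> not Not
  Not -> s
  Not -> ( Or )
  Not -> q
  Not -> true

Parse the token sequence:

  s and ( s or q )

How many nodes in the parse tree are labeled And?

[Or [And [And [Not s]] and [Not ( [Or [Or [And [Not s]]] or [And [Not q]]] )]]]

4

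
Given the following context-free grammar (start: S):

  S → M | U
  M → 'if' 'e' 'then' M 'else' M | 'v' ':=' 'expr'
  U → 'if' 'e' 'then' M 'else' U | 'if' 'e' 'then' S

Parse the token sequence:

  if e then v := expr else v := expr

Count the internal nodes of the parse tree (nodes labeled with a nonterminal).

[S [M if e then [M v := expr] else [M v := expr]]]

4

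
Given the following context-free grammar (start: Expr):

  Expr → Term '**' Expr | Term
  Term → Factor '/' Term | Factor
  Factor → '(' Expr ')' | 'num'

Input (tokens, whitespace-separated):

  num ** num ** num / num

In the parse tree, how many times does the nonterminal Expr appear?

[Expr [Term [Factor num]] ** [Expr [Term [Factor num]] ** [Expr [Term [Factor num] / [Term [Factor num]]]]]]

3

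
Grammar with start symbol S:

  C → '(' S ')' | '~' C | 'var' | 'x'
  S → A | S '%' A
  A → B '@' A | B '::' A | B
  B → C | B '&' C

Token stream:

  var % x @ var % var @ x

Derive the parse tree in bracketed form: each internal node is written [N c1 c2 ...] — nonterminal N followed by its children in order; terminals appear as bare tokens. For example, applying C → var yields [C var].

S
S % A
S % A % A
A % A % A
B % A % A
C % A % A
var % A % A
var % B @ A % A
var % C @ A % A
var % x @ A % A
var % x @ B % A
var % x @ C % A
var % x @ var % A
var % x @ var % B @ A
var % x @ var % C @ A
var % x @ var % var @ A
var % x @ var % var @ B
var % x @ var % var @ C
var % x @ var % var @ x

[S [S [S [A [B [C var]]]] % [A [B [C x]] @ [A [B [C var]]]]] % [A [B [C var]] @ [A [B [C x]]]]]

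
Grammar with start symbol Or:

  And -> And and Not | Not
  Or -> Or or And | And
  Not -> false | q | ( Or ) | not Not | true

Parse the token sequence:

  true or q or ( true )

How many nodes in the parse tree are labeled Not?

4

[Or [Or [Or [And [Not true]]] or [And [Not q]]] or [And [Not ( [Or [And [Not true]]] )]]]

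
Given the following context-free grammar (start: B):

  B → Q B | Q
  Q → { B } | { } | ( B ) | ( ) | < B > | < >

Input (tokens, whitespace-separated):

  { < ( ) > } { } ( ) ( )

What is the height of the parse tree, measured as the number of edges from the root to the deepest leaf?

6

[B [Q { [B [Q < [B [Q ( )]] >]] }] [B [Q { }] [B [Q ( )] [B [Q ( )]]]]]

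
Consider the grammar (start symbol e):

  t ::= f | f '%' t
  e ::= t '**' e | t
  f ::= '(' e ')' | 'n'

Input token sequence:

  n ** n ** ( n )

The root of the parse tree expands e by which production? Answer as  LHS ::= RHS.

[e [t [f n]] ** [e [t [f n]] ** [e [t [f ( [e [t [f n]]] )]]]]]

e ::= t '**' e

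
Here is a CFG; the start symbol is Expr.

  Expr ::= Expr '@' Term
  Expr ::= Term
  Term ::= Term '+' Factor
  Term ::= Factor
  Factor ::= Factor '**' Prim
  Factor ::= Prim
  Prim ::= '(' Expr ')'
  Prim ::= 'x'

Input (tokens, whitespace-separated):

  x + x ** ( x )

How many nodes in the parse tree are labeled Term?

3

[Expr [Term [Term [Factor [Prim x]]] + [Factor [Factor [Prim x]] ** [Prim ( [Expr [Term [Factor [Prim x]]]] )]]]]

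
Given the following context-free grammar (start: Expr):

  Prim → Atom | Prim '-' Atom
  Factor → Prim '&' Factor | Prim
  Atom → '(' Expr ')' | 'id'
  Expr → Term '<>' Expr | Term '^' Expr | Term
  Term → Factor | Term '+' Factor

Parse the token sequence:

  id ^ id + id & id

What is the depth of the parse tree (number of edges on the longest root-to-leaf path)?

7

[Expr [Term [Factor [Prim [Atom id]]]] ^ [Expr [Term [Term [Factor [Prim [Atom id]]]] + [Factor [Prim [Atom id]] & [Factor [Prim [Atom id]]]]]]]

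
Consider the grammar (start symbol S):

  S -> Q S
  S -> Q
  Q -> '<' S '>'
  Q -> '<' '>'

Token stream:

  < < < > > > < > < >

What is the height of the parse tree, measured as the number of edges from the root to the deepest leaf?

6

[S [Q < [S [Q < [S [Q < >]] >]] >] [S [Q < >] [S [Q < >]]]]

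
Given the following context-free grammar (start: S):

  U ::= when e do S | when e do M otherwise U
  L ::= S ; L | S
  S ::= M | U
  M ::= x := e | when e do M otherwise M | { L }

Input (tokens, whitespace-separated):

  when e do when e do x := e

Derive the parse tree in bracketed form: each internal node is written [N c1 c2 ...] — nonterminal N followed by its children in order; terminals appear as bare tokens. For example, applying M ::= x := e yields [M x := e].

S
U
when e do S
when e do U
when e do when e do S
when e do when e do M
when e do when e do x := e

[S [U when e do [S [U when e do [S [M x := e]]]]]]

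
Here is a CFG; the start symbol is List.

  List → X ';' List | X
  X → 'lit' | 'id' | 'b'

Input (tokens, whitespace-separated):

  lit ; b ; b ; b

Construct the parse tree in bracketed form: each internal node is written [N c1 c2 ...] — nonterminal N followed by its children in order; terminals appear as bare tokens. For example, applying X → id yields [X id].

[List [X lit] ; [List [X b] ; [List [X b] ; [List [X b]]]]]

List
X ; List
lit ; List
lit ; X ; List
lit ; b ; List
lit ; b ; X ; List
lit ; b ; b ; List
lit ; b ; b ; X
lit ; b ; b ; b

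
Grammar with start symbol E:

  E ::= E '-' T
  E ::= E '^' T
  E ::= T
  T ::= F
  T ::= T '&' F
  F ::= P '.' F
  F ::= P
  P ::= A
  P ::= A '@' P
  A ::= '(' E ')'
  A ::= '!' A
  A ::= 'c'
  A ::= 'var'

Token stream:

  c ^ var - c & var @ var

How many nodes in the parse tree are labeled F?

[E [E [E [T [F [P [A c]]]]] ^ [T [F [P [A var]]]]] - [T [T [F [P [A c]]]] & [F [P [A var] @ [P [A var]]]]]]

4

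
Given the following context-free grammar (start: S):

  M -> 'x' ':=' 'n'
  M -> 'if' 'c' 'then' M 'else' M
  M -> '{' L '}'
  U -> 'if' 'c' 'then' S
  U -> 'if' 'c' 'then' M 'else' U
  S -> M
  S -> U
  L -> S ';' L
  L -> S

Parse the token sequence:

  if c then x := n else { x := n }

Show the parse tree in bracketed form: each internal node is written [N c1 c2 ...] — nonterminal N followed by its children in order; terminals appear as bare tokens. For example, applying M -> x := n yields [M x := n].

S
M
if c then M else M
if c then x := n else M
if c then x := n else { L }
if c then x := n else { S }
if c then x := n else { M }
if c then x := n else { x := n }

[S [M if c then [M x := n] else [M { [L [S [M x := n]]] }]]]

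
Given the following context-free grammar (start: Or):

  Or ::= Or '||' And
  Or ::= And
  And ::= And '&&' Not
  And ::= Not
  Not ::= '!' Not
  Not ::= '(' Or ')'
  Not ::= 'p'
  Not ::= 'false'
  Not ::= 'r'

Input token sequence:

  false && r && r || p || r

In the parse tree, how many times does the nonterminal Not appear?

5

[Or [Or [Or [And [And [And [Not false]] && [Not r]] && [Not r]]] || [And [Not p]]] || [And [Not r]]]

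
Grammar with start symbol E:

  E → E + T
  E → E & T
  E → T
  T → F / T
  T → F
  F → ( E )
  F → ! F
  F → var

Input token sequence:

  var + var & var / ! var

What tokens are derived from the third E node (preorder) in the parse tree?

var

[E [E [E [T [F var]]] + [T [F var]]] & [T [F var] / [T [F ! [F var]]]]]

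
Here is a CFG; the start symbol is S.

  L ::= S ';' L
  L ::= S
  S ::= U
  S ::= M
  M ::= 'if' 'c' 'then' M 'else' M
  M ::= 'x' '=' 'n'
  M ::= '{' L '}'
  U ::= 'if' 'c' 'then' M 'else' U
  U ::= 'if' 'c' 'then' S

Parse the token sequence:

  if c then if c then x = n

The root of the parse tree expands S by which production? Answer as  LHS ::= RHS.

[S [U if c then [S [U if c then [S [M x = n]]]]]]

S ::= U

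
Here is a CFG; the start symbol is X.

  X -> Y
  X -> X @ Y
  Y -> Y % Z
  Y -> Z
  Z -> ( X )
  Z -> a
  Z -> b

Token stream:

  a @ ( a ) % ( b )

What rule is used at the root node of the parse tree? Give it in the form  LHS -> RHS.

X -> X @ Y

[X [X [Y [Z a]]] @ [Y [Y [Z ( [X [Y [Z a]]] )]] % [Z ( [X [Y [Z b]]] )]]]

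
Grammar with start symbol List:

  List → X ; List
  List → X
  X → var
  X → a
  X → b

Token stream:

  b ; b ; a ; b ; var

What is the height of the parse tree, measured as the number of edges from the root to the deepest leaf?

[List [X b] ; [List [X b] ; [List [X a] ; [List [X b] ; [List [X var]]]]]]

6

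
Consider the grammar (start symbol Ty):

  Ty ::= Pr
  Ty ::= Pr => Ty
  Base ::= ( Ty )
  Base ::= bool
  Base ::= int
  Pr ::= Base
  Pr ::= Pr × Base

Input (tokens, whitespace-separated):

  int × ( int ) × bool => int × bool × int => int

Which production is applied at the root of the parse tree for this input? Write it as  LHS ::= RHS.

Ty ::= Pr => Ty

[Ty [Pr [Pr [Pr [Base int]] × [Base ( [Ty [Pr [Base int]]] )]] × [Base bool]] => [Ty [Pr [Pr [Pr [Base int]] × [Base bool]] × [Base int]] => [Ty [Pr [Base int]]]]]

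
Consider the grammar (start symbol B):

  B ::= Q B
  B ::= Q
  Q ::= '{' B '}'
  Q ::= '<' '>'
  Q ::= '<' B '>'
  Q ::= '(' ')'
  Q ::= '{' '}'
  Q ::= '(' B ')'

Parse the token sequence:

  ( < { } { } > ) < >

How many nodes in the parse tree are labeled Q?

5

[B [Q ( [B [Q < [B [Q { }] [B [Q { }]]] >]] )] [B [Q < >]]]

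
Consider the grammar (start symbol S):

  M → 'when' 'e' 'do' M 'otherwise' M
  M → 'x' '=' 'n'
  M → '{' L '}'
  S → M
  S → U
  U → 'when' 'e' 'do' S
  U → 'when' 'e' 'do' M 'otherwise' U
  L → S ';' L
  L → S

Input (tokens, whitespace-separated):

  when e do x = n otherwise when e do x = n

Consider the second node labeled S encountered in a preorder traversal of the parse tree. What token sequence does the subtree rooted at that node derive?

[S [U when e do [M x = n] otherwise [U when e do [S [M x = n]]]]]

x = n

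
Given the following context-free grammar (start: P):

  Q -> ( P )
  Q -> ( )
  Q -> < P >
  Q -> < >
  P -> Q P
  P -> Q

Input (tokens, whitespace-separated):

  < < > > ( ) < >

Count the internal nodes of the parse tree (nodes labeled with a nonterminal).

[P [Q < [P [Q < >]] >] [P [Q ( )] [P [Q < >]]]]

8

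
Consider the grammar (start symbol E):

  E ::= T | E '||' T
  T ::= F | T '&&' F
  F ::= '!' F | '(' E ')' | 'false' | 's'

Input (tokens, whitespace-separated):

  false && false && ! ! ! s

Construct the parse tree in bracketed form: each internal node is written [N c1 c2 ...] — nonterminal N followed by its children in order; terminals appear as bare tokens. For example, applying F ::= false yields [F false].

E
T
T && F
T && F && F
F && F && F
false && F && F
false && false && F
false && false && ! F
false && false && ! ! F
false && false && ! ! ! F
false && false && ! ! ! s

[E [T [T [T [F false]] && [F false]] && [F ! [F ! [F ! [F s]]]]]]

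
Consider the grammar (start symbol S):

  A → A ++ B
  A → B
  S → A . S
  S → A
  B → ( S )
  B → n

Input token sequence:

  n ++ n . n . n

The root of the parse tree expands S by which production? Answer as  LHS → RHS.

[S [A [A [B n]] ++ [B n]] . [S [A [B n]] . [S [A [B n]]]]]

S → A . S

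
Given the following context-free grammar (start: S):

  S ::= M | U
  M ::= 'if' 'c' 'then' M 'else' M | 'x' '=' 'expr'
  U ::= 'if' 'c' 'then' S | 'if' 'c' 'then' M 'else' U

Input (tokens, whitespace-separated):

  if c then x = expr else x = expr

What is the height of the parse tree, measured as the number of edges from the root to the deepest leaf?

[S [M if c then [M x = expr] else [M x = expr]]]

3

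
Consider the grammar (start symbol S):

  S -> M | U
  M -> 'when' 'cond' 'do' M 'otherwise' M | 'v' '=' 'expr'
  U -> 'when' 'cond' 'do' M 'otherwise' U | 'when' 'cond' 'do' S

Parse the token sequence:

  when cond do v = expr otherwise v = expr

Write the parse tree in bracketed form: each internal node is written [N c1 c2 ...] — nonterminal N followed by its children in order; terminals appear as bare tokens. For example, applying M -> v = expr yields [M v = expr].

[S [M when cond do [M v = expr] otherwise [M v = expr]]]

S
M
when cond do M otherwise M
when cond do v = expr otherwise M
when cond do v = expr otherwise v = expr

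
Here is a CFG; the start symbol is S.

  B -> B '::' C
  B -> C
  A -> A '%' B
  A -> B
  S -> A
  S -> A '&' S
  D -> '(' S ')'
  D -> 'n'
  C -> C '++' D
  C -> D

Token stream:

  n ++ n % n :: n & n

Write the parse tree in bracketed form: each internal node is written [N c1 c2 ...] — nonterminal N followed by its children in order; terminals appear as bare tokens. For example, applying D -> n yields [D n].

S
A & S
A % B & S
B % B & S
C % B & S
C ++ D % B & S
D ++ D % B & S
n ++ D % B & S
n ++ n % B & S
n ++ n % B :: C & S
n ++ n % C :: C & S
n ++ n % D :: C & S
n ++ n % n :: C & S
n ++ n % n :: D & S
n ++ n % n :: n & S
n ++ n % n :: n & A
n ++ n % n :: n & B
n ++ n % n :: n & C
n ++ n % n :: n & D
n ++ n % n :: n & n

[S [A [A [B [C [C [D n]] ++ [D n]]]] % [B [B [C [D n]]] :: [C [D n]]]] & [S [A [B [C [D n]]]]]]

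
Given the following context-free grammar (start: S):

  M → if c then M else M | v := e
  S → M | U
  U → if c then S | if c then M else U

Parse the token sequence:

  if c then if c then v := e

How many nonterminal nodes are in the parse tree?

6

[S [U if c then [S [U if c then [S [M v := e]]]]]]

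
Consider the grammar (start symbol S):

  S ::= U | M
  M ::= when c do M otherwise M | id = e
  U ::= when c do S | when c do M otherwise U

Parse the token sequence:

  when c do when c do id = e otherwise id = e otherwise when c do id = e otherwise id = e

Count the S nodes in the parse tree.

[S [M when c do [M when c do [M id = e] otherwise [M id = e]] otherwise [M when c do [M id = e] otherwise [M id = e]]]]

1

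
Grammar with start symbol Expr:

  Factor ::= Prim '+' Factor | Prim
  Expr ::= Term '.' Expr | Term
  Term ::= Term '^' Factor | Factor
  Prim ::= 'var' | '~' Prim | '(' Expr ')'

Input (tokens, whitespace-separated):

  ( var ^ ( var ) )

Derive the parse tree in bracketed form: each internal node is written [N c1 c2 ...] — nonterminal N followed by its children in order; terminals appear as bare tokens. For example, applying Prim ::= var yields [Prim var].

[Expr [Term [Factor [Prim ( [Expr [Term [Term [Factor [Prim var]]] ^ [Factor [Prim ( [Expr [Term [Factor [Prim var]]]] )]]]] )]]]]

Expr
Term
Factor
Prim
( Expr )
( Term )
( Term ^ Factor )
( Factor ^ Factor )
( Prim ^ Factor )
( var ^ Factor )
( var ^ Prim )
( var ^ ( Expr ) )
( var ^ ( Term ) )
( var ^ ( Factor ) )
( var ^ ( Prim ) )
( var ^ ( var ) )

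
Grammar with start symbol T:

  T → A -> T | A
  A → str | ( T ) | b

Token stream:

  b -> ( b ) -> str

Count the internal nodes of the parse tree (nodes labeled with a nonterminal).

[T [A b] -> [T [A ( [T [A b]] )] -> [T [A str]]]]

8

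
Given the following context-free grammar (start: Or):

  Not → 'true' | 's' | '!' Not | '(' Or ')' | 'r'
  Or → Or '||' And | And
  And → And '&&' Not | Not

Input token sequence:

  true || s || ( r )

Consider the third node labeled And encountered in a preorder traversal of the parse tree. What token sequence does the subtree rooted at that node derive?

[Or [Or [Or [And [Not true]]] || [And [Not s]]] || [And [Not ( [Or [And [Not r]]] )]]]

( r )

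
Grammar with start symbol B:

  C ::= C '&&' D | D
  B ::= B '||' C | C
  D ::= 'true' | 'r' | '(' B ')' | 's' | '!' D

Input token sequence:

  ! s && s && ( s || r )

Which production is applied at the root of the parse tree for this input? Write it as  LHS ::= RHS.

[B [C [C [C [D ! [D s]]] && [D s]] && [D ( [B [B [C [D s]]] || [C [D r]]] )]]]

B ::= C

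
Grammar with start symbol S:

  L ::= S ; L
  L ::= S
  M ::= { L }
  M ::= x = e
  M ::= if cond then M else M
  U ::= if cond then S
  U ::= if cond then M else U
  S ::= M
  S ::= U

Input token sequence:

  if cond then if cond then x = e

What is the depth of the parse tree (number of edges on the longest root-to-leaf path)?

[S [U if cond then [S [U if cond then [S [M x = e]]]]]]

6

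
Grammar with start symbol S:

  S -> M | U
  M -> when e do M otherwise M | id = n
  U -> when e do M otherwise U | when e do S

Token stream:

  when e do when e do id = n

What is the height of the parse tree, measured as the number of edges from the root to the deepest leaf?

6

[S [U when e do [S [U when e do [S [M id = n]]]]]]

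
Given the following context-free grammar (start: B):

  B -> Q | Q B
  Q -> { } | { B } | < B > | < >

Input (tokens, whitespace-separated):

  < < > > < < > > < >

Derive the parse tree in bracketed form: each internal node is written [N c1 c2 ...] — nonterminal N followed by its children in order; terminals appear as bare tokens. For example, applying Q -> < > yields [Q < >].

[B [Q < [B [Q < >]] >] [B [Q < [B [Q < >]] >] [B [Q < >]]]]

B
Q B
< B > B
< Q > B
< < > > B
< < > > Q B
< < > > < B > B
< < > > < Q > B
< < > > < < > > B
< < > > < < > > Q
< < > > < < > > < >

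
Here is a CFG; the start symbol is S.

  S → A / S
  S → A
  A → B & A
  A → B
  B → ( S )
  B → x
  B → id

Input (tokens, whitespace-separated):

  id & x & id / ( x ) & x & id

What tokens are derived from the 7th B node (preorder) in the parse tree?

[S [A [B id] & [A [B x] & [A [B id]]]] / [S [A [B ( [S [A [B x]]] )] & [A [B x] & [A [B id]]]]]]

id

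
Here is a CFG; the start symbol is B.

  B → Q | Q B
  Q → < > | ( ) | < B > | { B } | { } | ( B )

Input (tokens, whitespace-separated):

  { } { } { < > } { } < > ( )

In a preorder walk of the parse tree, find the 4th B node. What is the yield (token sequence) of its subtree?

< >

[B [Q { }] [B [Q { }] [B [Q { [B [Q < >]] }] [B [Q { }] [B [Q < >] [B [Q ( )]]]]]]]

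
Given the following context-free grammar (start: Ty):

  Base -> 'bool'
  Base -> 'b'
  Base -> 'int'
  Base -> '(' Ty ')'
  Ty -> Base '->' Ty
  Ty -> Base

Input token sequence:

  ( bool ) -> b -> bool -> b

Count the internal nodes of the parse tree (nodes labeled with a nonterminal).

[Ty [Base ( [Ty [Base bool]] )] -> [Ty [Base b] -> [Ty [Base bool] -> [Ty [Base b]]]]]

10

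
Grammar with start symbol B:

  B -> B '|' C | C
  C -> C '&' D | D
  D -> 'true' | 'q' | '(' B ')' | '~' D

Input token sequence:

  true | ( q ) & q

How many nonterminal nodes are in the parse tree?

11

[B [B [C [D true]]] | [C [C [D ( [B [C [D q]]] )]] & [D q]]]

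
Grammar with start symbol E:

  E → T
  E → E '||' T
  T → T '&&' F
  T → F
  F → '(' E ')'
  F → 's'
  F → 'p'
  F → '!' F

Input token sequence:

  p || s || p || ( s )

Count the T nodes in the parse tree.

[E [E [E [E [T [F p]]] || [T [F s]]] || [T [F p]]] || [T [F ( [E [T [F s]]] )]]]

5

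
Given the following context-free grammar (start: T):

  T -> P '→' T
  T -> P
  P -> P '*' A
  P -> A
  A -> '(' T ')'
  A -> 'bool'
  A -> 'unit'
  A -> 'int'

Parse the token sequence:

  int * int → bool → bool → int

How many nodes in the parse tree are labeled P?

[T [P [P [A int]] * [A int]] → [T [P [A bool]] → [T [P [A bool]] → [T [P [A int]]]]]]

5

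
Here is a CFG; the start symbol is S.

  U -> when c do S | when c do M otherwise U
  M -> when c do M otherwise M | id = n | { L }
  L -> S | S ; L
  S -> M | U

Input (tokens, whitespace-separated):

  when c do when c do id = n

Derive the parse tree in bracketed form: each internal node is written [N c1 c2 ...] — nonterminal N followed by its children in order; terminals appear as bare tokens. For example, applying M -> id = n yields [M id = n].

[S [U when c do [S [U when c do [S [M id = n]]]]]]

S
U
when c do S
when c do U
when c do when c do S
when c do when c do M
when c do when c do id = n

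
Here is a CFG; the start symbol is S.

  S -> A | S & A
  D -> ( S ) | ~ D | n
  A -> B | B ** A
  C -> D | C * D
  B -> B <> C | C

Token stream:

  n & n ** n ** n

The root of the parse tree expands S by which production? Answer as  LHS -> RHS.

S -> S & A

[S [S [A [B [C [D n]]]]] & [A [B [C [D n]]] ** [A [B [C [D n]]] ** [A [B [C [D n]]]]]]]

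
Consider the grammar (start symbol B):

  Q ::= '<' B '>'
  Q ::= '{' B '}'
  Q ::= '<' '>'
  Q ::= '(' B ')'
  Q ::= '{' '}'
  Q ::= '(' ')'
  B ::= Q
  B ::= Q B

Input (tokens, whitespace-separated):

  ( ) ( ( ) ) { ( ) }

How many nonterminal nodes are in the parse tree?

[B [Q ( )] [B [Q ( [B [Q ( )]] )] [B [Q { [B [Q ( )]] }]]]]

10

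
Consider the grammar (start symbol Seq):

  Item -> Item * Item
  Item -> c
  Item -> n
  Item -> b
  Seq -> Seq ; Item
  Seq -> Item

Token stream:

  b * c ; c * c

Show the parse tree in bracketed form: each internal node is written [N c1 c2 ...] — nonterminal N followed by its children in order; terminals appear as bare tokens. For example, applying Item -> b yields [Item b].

Seq
Seq ; Item
Item ; Item
Item * Item ; Item
b * Item ; Item
b * c ; Item
b * c ; Item * Item
b * c ; c * Item
b * c ; c * c

[Seq [Seq [Item [Item b] * [Item c]]] ; [Item [Item c] * [Item c]]]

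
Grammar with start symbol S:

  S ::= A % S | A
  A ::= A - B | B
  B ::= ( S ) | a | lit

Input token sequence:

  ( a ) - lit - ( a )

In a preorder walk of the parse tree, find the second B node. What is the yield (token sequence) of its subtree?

a

[S [A [A [A [B ( [S [A [B a]]] )]] - [B lit]] - [B ( [S [A [B a]]] )]]]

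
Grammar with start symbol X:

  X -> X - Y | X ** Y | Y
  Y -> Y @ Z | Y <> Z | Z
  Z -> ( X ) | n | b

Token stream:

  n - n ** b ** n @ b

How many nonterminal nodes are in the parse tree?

[X [X [X [X [Y [Z n]]] - [Y [Z n]]] ** [Y [Z b]]] ** [Y [Y [Z n]] @ [Z b]]]

14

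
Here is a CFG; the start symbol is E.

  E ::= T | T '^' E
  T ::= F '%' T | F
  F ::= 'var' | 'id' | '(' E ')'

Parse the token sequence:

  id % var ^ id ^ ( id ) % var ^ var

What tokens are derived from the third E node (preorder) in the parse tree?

[E [T [F id] % [T [F var]]] ^ [E [T [F id]] ^ [E [T [F ( [E [T [F id]]] )] % [T [F var]]] ^ [E [T [F var]]]]]]

( id ) % var ^ var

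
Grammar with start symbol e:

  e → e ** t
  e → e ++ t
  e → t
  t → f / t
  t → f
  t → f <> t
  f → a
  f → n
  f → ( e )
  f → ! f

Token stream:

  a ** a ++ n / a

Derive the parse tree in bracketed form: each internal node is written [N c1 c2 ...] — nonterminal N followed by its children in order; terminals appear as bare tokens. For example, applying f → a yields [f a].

e
e ++ t
e ** t ++ t
t ** t ++ t
f ** t ++ t
a ** t ++ t
a ** f ++ t
a ** a ++ t
a ** a ++ f / t
a ** a ++ n / t
a ** a ++ n / f
a ** a ++ n / a

[e [e [e [t [f a]]] ** [t [f a]]] ++ [t [f n] / [t [f a]]]]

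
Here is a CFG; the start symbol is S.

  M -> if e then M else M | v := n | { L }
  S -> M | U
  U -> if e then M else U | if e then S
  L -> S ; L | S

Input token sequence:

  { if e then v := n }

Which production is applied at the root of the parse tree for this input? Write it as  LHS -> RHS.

[S [M { [L [S [U if e then [S [M v := n]]]]] }]]

S -> M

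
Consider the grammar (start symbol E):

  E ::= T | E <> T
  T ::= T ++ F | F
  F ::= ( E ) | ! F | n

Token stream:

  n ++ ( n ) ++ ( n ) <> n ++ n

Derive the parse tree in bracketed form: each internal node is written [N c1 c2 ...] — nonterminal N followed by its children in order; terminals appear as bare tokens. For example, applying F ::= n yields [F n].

E
E <> T
T <> T
T ++ F <> T
T ++ F ++ F <> T
F ++ F ++ F <> T
n ++ F ++ F <> T
n ++ ( E ) ++ F <> T
n ++ ( T ) ++ F <> T
n ++ ( F ) ++ F <> T
n ++ ( n ) ++ F <> T
n ++ ( n ) ++ ( E ) <> T
n ++ ( n ) ++ ( T ) <> T
n ++ ( n ) ++ ( F ) <> T
n ++ ( n ) ++ ( n ) <> T
n ++ ( n ) ++ ( n ) <> T ++ F
n ++ ( n ) ++ ( n ) <> F ++ F
n ++ ( n ) ++ ( n ) <> n ++ F
n ++ ( n ) ++ ( n ) <> n ++ n

[E [E [T [T [T [F n]] ++ [F ( [E [T [F n]]] )]] ++ [F ( [E [T [F n]]] )]]] <> [T [T [F n]] ++ [F n]]]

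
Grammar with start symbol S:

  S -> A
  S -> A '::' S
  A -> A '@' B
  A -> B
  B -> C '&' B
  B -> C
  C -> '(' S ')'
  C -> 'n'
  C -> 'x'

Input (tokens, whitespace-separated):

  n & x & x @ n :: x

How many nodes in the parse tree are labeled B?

[S [A [A [B [C n] & [B [C x] & [B [C x]]]]] @ [B [C n]]] :: [S [A [B [C x]]]]]

5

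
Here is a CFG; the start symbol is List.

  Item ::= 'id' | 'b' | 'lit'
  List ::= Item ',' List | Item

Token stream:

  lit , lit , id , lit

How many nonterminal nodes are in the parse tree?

8

[List [Item lit] , [List [Item lit] , [List [Item id] , [List [Item lit]]]]]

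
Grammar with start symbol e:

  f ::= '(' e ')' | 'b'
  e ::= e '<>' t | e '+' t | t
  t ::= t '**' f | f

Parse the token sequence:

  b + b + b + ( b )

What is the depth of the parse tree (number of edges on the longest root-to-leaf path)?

6

[e [e [e [e [t [f b]]] + [t [f b]]] + [t [f b]]] + [t [f ( [e [t [f b]]] )]]]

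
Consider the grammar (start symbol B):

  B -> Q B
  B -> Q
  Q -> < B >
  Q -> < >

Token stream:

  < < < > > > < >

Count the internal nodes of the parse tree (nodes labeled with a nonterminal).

[B [Q < [B [Q < [B [Q < >]] >]] >] [B [Q < >]]]

8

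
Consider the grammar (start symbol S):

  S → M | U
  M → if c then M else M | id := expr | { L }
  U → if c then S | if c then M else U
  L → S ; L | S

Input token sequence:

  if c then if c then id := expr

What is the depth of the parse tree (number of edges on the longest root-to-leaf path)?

[S [U if c then [S [U if c then [S [M id := expr]]]]]]

6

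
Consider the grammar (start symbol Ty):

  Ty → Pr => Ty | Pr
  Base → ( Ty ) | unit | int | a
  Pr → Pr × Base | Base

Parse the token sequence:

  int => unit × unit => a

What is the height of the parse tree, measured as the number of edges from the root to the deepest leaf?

[Ty [Pr [Base int]] => [Ty [Pr [Pr [Base unit]] × [Base unit]] => [Ty [Pr [Base a]]]]]

5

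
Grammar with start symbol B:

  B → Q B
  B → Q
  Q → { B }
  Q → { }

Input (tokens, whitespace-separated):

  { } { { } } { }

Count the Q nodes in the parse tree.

4

[B [Q { }] [B [Q { [B [Q { }]] }] [B [Q { }]]]]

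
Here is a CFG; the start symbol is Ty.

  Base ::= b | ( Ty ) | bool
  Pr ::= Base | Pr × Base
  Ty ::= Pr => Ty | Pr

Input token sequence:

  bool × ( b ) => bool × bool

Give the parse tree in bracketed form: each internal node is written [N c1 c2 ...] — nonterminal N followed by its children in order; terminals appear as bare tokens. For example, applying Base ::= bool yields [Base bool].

[Ty [Pr [Pr [Base bool]] × [Base ( [Ty [Pr [Base b]]] )]] => [Ty [Pr [Pr [Base bool]] × [Base bool]]]]

Ty
Pr => Ty
Pr × Base => Ty
Base × Base => Ty
bool × Base => Ty
bool × ( Ty ) => Ty
bool × ( Pr ) => Ty
bool × ( Base ) => Ty
bool × ( b ) => Ty
bool × ( b ) => Pr
bool × ( b ) => Pr × Base
bool × ( b ) => Base × Base
bool × ( b ) => bool × Base
bool × ( b ) => bool × bool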